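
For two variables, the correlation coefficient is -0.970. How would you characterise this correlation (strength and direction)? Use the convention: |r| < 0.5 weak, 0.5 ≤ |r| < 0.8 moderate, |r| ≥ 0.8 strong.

strong negative

r = -0.970 < 0 so the relationship is negative.
|r| = 0.970, which falls in the strong range.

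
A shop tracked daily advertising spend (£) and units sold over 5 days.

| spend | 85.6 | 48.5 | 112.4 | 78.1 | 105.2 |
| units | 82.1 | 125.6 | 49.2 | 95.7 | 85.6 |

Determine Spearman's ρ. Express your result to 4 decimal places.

-0.9000

Rank spend: 3, 1, 5, 2, 4
Rank units: 2, 5, 1, 4, 3
d = rank(spend) − rank(units): 1, -4, 4, -2, 1; Σd² = 38
ρ = 1 − 6Σd² / [n(n²−1)] = 1 − 6×38 / (5×24) = 1 − 228/120 ≈ -0.9000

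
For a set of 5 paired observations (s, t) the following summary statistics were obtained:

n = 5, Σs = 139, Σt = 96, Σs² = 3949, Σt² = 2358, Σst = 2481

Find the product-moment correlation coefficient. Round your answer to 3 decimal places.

-0.899

r = (nΣst − ΣsΣt) / √[(nΣs² − (Σs)²)(nΣt² − (Σt)²)]
Numerator: 5×2481 − 139×96 = -939
Denominator: √[(19745 − 19321)(11790 − 9216)] = √[424 × 2574] = 1044.6894
r = -939 / 1044.6894 ≈ -0.899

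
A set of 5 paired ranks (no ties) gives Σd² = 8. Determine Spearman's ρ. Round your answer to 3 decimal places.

ρ = 1 − 6Σd² / [n(n²−1)] = 1 − 6×8 / (5×24)
  = 1 − 48/120 = 1 − 0.4000 ≈ 0.600

0.600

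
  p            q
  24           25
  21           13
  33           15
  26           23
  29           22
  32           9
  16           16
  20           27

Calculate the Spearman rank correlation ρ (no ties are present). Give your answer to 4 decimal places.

-0.4048

Rank p: 4, 3, 8, 5, 6, 7, 1, 2
Rank q: 7, 2, 3, 6, 5, 1, 4, 8
d = rank(p) − rank(q): -3, 1, 5, -1, 1, 6, -3, -6; Σd² = 118
ρ = 1 − 6Σd² / [n(n²−1)] = 1 − 6×118 / (8×63) = 1 − 708/504 ≈ -0.4048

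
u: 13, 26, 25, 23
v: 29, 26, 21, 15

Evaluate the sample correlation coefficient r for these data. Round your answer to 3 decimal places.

-0.513

n = 4, Σu = 87, Σv = 91, Σu² = 1999, Σv² = 2183, Σuv = 1923
nΣuv − ΣuΣv = 7692 − 7917 = -225
nΣu² − (Σu)² = 7996 − 7569 = 427; nΣv² − (Σv)² = 8732 − 8281 = 451
r = -225 / √(427 × 451) = -225 / 438.8360 ≈ -0.513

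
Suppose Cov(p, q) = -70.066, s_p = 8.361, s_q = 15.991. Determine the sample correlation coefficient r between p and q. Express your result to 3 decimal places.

r = Cov(p,q) / (s_p · s_q) = -70.066 / (8.361 × 15.991)
  = -70.066 / 133.7008 ≈ -0.524

-0.524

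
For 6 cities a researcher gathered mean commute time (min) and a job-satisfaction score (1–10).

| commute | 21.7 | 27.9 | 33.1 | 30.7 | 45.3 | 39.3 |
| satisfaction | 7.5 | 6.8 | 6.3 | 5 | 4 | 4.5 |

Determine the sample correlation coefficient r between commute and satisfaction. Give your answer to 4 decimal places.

-0.9087

n = 6, Σx = 198, Σy = 34.1, Σx² = 6883.98, Σy² = 203.43, Σxy = 1072.55
nΣxy − ΣxΣy = 6435.3 − 6751.8 = -316.5
nΣx² − (Σx)² = 41303.88 − 39204 = 2099.88; nΣy² − (Σy)² = 1220.58 − 1162.81 = 57.77
r = -316.5 / √(2099.88 × 57.77) = -316.5 / 348.2959 ≈ -0.9087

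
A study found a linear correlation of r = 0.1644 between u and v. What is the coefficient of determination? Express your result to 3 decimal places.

0.027

r² = (0.1644)² = 0.027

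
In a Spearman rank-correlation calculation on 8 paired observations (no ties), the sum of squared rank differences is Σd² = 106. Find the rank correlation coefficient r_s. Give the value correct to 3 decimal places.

ρ = 1 − 6Σd² / [n(n²−1)] = 1 − 6×106 / (8×63)
  = 1 − 636/504 = 1 − 1.2619 ≈ -0.262

-0.262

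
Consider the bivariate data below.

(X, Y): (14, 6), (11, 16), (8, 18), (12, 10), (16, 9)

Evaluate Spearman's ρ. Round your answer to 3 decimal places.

Rank X: 4, 2, 1, 3, 5
Rank Y: 1, 4, 5, 3, 2
d = rank(X) − rank(Y): 3, -2, -4, 0, 3; Σd² = 38
ρ = 1 − 6Σd² / [n(n²−1)] = 1 − 6×38 / (5×24) = 1 − 228/120 ≈ -0.900

-0.900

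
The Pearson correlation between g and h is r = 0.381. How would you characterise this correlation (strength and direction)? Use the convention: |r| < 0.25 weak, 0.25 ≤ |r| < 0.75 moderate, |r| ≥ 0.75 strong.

r = 0.381 > 0 so the relationship is positive.
|r| = 0.381, which falls in the moderate range.

moderate positive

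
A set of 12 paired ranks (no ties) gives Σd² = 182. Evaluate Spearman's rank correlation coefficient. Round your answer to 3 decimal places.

ρ = 1 − 6Σd² / [n(n²−1)] = 1 − 6×182 / (12×143)
  = 1 − 1092/1716 = 1 − 0.6364 ≈ 0.364

0.364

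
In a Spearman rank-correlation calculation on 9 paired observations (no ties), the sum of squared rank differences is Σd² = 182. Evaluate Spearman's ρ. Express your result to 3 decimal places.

ρ = 1 − 6Σd² / [n(n²−1)] = 1 − 6×182 / (9×80)
  = 1 − 1092/720 = 1 − 1.5167 ≈ -0.517

-0.517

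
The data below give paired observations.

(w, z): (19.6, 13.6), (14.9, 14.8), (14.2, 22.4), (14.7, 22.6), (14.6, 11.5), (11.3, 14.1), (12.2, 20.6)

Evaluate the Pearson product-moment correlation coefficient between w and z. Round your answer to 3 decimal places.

n = 7, Σw = 101.5, Σz = 119.6, Σw² = 1513.59, Σz² = 2171.94, Σwz = 1715.93
nΣwz − ΣwΣz = 12011.51 − 12139.4 = -127.89
nΣw² − (Σw)² = 10595.13 − 10302.25 = 292.88; nΣz² − (Σz)² = 15203.58 − 14304.16 = 899.42
r = -127.89 / √(292.88 × 899.42) = -127.89 / 513.2467 ≈ -0.249

-0.249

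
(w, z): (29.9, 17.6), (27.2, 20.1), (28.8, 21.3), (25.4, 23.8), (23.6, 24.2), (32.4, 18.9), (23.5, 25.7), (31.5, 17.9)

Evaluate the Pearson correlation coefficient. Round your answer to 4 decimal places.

n = 8, Σw = 222.3, Σz = 169.5, Σw² = 6259.67, Σz² = 3657.65, Σwz = 4642.2
nΣwz − ΣwΣz = 37137.6 − 37679.85 = -542.25
nΣw² − (Σw)² = 50077.36 − 49417.29 = 660.07; nΣz² − (Σz)² = 29261.2 − 28730.25 = 530.95
r = -542.25 / √(660.07 × 530.95) = -542.25 / 592.0001 ≈ -0.9160

-0.9160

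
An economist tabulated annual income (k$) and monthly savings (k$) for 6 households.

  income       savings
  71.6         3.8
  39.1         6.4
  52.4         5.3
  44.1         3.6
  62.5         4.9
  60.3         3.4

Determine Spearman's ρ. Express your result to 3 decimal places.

Rank income: 6, 1, 3, 2, 5, 4
Rank savings: 3, 6, 5, 2, 4, 1
d = rank(income) − rank(savings): 3, -5, -2, 0, 1, 3; Σd² = 48
ρ = 1 − 6Σd² / [n(n²−1)] = 1 − 6×48 / (6×35) = 1 − 288/210 ≈ -0.371

-0.371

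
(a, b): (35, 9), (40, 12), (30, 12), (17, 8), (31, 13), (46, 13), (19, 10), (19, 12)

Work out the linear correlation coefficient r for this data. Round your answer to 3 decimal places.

n = 8, Σa = 237, Σb = 89, Σa² = 7813, Σb² = 1015, Σab = 2710
nΣab − ΣaΣb = 21680 − 21093 = 587
nΣa² − (Σa)² = 62504 − 56169 = 6335; nΣb² − (Σb)² = 8120 − 7921 = 199
r = 587 / √(6335 × 199) = 587 / 1122.7934 ≈ 0.523

0.523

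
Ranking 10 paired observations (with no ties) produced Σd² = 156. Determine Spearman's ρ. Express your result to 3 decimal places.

0.055

ρ = 1 − 6Σd² / [n(n²−1)] = 1 − 6×156 / (10×99)
  = 1 − 936/990 = 1 − 0.9455 ≈ 0.055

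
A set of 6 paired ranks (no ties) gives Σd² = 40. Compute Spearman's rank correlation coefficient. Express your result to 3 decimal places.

-0.143

ρ = 1 − 6Σd² / [n(n²−1)] = 1 − 6×40 / (6×35)
  = 1 − 240/210 = 1 − 1.1429 ≈ -0.143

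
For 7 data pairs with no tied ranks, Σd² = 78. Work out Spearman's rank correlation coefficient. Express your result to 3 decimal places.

-0.393

ρ = 1 − 6Σd² / [n(n²−1)] = 1 − 6×78 / (7×48)
  = 1 − 468/336 = 1 − 1.3929 ≈ -0.393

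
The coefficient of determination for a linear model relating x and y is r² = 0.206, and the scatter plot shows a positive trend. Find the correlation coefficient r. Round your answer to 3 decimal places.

0.454

|r| = √0.206 = 0.454
The association is positive, so r = 0.454.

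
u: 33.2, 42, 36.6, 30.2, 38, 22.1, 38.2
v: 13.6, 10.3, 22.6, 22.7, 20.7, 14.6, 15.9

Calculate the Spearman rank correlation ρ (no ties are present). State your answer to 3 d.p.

-0.321

Rank u: 3, 7, 4, 2, 5, 1, 6
Rank v: 2, 1, 6, 7, 5, 3, 4
d = rank(u) − rank(v): 1, 6, -2, -5, 0, -2, 2; Σd² = 74
ρ = 1 − 6Σd² / [n(n²−1)] = 1 − 6×74 / (7×48) = 1 − 444/336 ≈ -0.321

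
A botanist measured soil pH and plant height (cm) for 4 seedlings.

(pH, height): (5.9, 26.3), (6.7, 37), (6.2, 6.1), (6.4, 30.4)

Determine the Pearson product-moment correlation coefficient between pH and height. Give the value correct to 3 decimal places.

0.499

n = 4, Σx = 25.2, Σy = 99.8, Σx² = 159.1, Σy² = 3022.06, Σxy = 635.45
nΣxy − ΣxΣy = 2541.8 − 2514.96 = 26.84
nΣx² − (Σx)² = 636.4 − 635.04 = 1.36; nΣy² − (Σy)² = 12088.24 − 9960.04 = 2128.2
r = 26.84 / √(1.36 × 2128.2) = 26.84 / 53.7992 ≈ 0.499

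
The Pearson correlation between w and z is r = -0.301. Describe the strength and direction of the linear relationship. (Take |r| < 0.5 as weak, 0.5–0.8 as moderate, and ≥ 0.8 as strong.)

weak negative

r = -0.301 < 0 so the relationship is negative.
|r| = 0.301, which falls in the weak range.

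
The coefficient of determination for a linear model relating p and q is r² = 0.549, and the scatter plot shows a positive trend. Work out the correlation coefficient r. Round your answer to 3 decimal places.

0.741

|r| = √0.549 = 0.741
The association is positive, so r = 0.741.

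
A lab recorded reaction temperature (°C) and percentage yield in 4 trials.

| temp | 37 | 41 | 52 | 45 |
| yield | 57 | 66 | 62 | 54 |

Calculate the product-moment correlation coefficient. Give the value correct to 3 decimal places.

n = 4, Σx = 175, Σy = 239, Σx² = 7779, Σy² = 14365, Σxy = 10469
nΣxy − ΣxΣy = 41876 − 41825 = 51
nΣx² − (Σx)² = 31116 − 30625 = 491; nΣy² − (Σy)² = 57460 − 57121 = 339
r = 51 / √(491 × 339) = 51 / 407.9816 ≈ 0.125

0.125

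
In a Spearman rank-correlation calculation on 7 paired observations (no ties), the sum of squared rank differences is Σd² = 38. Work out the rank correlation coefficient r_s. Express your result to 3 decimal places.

ρ = 1 − 6Σd² / [n(n²−1)] = 1 − 6×38 / (7×48)
  = 1 − 228/336 = 1 − 0.6786 ≈ 0.321

0.321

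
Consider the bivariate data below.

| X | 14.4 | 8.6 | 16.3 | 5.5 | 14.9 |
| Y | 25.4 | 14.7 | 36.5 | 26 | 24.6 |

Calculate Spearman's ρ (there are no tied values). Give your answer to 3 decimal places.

0.300

Rank X: 3, 2, 5, 1, 4
Rank Y: 3, 1, 5, 4, 2
d = rank(X) − rank(Y): 0, 1, 0, -3, 2; Σd² = 14
ρ = 1 − 6Σd² / [n(n²−1)] = 1 − 6×14 / (5×24) = 1 − 84/120 ≈ 0.300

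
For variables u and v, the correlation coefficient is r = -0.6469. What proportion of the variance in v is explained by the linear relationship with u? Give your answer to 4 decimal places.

0.4185

r² = (-0.6469)² = 0.4185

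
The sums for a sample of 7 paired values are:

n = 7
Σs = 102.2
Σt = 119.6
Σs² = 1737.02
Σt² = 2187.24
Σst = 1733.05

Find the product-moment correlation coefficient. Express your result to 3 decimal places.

r = (nΣst − ΣsΣt) / √[(nΣs² − (Σs)²)(nΣt² − (Σt)²)]
Numerator: 7×1733.05 − 102.2×119.6 = -91.77
Denominator: √[(12159.14 − 10444.84)(15310.68 − 14304.16)] = √[1714.3 × 1006.52] = 1313.5742
r = -91.77 / 1313.5742 ≈ -0.070

-0.070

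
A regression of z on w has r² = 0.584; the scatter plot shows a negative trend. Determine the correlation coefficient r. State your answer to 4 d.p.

|r| = √0.584 = 0.7642
The association is negative, so r = −0.7642.

-0.7642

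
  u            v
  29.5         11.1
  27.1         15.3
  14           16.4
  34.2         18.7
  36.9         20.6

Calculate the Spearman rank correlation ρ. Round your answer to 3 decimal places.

Rank u: 3, 2, 1, 4, 5
Rank v: 1, 2, 3, 4, 5
d = rank(u) − rank(v): 2, 0, -2, 0, 0; Σd² = 8
ρ = 1 − 6Σd² / [n(n²−1)] = 1 − 6×8 / (5×24) = 1 − 48/120 ≈ 0.600

0.600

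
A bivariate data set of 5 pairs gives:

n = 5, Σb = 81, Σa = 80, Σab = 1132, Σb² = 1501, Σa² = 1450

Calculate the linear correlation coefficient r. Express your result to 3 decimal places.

r = (nΣab − ΣaΣb) / √[(nΣa² − (Σa)²)(nΣb² − (Σb)²)]
Numerator: 5×1132 − 80×81 = -820
Denominator: √[(7250 − 6400)(7505 − 6561)] = √[850 × 944] = 895.7678
r = -820 / 895.7678 ≈ -0.915

-0.915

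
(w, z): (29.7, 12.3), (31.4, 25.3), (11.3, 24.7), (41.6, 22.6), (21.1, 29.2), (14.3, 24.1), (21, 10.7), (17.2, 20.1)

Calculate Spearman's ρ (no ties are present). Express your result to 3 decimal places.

Rank w: 6, 7, 1, 8, 5, 2, 4, 3
Rank z: 2, 7, 6, 4, 8, 5, 1, 3
d = rank(w) − rank(z): 4, 0, -5, 4, -3, -3, 3, 0; Σd² = 84
ρ = 1 − 6Σd² / [n(n²−1)] = 1 − 6×84 / (8×63) = 1 − 504/504 ≈ 0.000

0.000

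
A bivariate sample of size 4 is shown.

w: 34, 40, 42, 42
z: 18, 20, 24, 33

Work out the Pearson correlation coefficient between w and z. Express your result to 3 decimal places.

n = 4, Σw = 158, Σz = 95, Σw² = 6284, Σz² = 2389, Σwz = 3806
nΣwz − ΣwΣz = 15224 − 15010 = 214
nΣw² − (Σw)² = 25136 − 24964 = 172; nΣz² − (Σz)² = 9556 − 9025 = 531
r = 214 / √(172 × 531) = 214 / 302.2118 ≈ 0.708

0.708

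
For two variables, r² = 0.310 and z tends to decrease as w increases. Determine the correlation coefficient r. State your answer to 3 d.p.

-0.557

|r| = √0.310 = 0.557
The association is negative, so r = −0.557.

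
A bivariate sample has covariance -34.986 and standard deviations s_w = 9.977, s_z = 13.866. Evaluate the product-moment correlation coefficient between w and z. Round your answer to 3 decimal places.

r = Cov(w,z) / (s_w · s_z) = -34.986 / (9.977 × 13.866)
  = -34.986 / 138.3411 ≈ -0.253

-0.253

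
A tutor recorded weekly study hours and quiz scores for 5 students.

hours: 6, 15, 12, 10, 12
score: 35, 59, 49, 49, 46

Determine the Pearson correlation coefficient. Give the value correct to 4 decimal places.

0.9389

n = 5, Σx = 55, Σy = 238, Σx² = 649, Σy² = 11624, Σxy = 2725
nΣxy − ΣxΣy = 13625 − 13090 = 535
nΣx² − (Σx)² = 3245 − 3025 = 220; nΣy² − (Σy)² = 58120 − 56644 = 1476
r = 535 / √(220 × 1476) = 535 / 569.8421 ≈ 0.9389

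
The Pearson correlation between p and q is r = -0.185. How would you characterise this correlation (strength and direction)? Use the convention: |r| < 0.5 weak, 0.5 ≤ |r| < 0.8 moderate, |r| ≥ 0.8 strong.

r = -0.185 < 0 so the relationship is negative.
|r| = 0.185, which falls in the weak range.

weak negative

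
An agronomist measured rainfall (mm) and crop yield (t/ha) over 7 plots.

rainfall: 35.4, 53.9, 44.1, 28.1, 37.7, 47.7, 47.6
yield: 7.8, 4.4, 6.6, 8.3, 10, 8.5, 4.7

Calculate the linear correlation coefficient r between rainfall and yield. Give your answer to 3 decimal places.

-0.665

n = 7, Σx = 294.5, Σy = 50.3, Σx² = 12855.13, Σy² = 386.99, Σxy = 2043.74
nΣxy − ΣxΣy = 14306.18 − 14813.35 = -507.17
nΣx² − (Σx)² = 89985.91 − 86730.25 = 3255.66; nΣy² − (Σy)² = 2708.93 − 2530.09 = 178.84
r = -507.17 / √(3255.66 × 178.84) = -507.17 / 763.0480 ≈ -0.665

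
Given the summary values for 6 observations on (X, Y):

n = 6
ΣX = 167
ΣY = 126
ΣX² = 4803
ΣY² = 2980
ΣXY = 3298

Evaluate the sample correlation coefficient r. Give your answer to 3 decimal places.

-0.919

r = (nΣXY − ΣXΣY) / √[(nΣX² − (ΣX)²)(nΣY² − (ΣY)²)]
Numerator: 6×3298 − 167×126 = -1254
Denominator: √[(28818 − 27889)(17880 − 15876)] = √[929 × 2004] = 1364.4471
r = -1254 / 1364.4471 ≈ -0.919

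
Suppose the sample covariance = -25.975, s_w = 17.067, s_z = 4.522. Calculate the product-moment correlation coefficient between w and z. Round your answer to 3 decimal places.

-0.337

r = Cov(w,z) / (s_w · s_z) = -25.975 / (17.067 × 4.522)
  = -25.975 / 77.1770 ≈ -0.337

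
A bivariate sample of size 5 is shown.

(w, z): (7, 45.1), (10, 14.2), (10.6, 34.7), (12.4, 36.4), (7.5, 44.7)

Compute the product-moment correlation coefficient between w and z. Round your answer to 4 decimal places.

n = 5, Σw = 47.5, Σz = 175.1, Σw² = 471.37, Σz² = 6762.79, Σwz = 1612.13
nΣwz − ΣwΣz = 8060.65 − 8317.25 = -256.6
nΣw² − (Σw)² = 2356.85 − 2256.25 = 100.6; nΣz² − (Σz)² = 33813.95 − 30660.01 = 3153.94
r = -256.6 / √(100.6 × 3153.94) = -256.6 / 563.2818 ≈ -0.4555

-0.4555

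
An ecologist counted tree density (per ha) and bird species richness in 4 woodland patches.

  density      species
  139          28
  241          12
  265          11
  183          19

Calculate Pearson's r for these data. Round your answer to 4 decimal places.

-0.9799

n = 4, Σx = 828, Σy = 70, Σx² = 181116, Σy² = 1410, Σxy = 13176
nΣxy − ΣxΣy = 52704 − 57960 = -5256
nΣx² − (Σx)² = 724464 − 685584 = 38880; nΣy² − (Σy)² = 5640 − 4900 = 740
r = -5256 / √(38880 × 740) = -5256 / 5363.8792 ≈ -0.9799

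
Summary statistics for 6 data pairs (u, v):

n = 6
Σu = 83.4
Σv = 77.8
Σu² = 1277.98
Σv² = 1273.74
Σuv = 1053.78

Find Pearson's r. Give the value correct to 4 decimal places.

-0.1559

r = (nΣuv − ΣuΣv) / √[(nΣu² − (Σu)²)(nΣv² − (Σv)²)]
Numerator: 6×1053.78 − 83.4×77.8 = -165.84
Denominator: √[(7667.88 − 6955.56)(7642.44 − 6052.84)] = √[712.32 × 1589.6] = 1064.0977
r = -165.84 / 1064.0977 ≈ -0.1559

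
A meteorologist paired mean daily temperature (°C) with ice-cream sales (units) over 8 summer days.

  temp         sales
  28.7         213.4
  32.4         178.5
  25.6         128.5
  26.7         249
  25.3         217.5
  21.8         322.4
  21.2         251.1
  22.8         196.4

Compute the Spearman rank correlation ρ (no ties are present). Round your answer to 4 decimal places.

-0.5952

Rank temp: 7, 8, 5, 6, 4, 2, 1, 3
Rank sales: 4, 2, 1, 6, 5, 8, 7, 3
d = rank(temp) − rank(sales): 3, 6, 4, 0, -1, -6, -6, 0; Σd² = 134
ρ = 1 − 6Σd² / [n(n²−1)] = 1 − 6×134 / (8×63) = 1 − 804/504 ≈ -0.5952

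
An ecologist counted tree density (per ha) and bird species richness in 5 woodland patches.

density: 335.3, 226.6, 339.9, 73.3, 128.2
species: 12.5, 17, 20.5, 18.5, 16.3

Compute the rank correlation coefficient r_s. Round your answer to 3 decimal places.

Rank density: 4, 3, 5, 1, 2
Rank species: 1, 3, 5, 4, 2
d = rank(density) − rank(species): 3, 0, 0, -3, 0; Σd² = 18
ρ = 1 − 6Σd² / [n(n²−1)] = 1 − 6×18 / (5×24) = 1 − 108/120 ≈ 0.100

0.100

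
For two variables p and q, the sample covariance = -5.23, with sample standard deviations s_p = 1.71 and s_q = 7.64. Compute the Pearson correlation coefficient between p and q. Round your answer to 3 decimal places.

r = Cov(p,q) / (s_p · s_q) = -5.23 / (1.71 × 7.64)
  = -5.23 / 13.0644 ≈ -0.400

-0.400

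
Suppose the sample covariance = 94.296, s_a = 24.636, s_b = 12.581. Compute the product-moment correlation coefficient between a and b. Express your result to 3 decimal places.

0.304

r = Cov(a,b) / (s_a · s_b) = 94.296 / (24.636 × 12.581)
  = 94.296 / 309.9455 ≈ 0.304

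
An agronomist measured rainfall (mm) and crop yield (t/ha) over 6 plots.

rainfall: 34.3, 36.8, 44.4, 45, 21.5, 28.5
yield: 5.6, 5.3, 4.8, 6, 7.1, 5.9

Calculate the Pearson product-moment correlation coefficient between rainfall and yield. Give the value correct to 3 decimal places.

-0.742

n = 6, Σx = 210.5, Σy = 34.7, Σx² = 7801.59, Σy² = 203.71, Σxy = 1191.04
nΣxy − ΣxΣy = 7146.24 − 7304.35 = -158.11
nΣx² − (Σx)² = 46809.54 − 44310.25 = 2499.29; nΣy² − (Σy)² = 1222.26 − 1204.09 = 18.17
r = -158.11 / √(2499.29 × 18.17) = -158.11 / 213.1011 ≈ -0.742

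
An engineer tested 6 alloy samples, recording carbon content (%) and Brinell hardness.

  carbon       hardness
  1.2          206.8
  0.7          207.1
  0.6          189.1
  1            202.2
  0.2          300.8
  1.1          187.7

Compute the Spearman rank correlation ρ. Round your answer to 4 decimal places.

Rank carbon: 6, 3, 2, 4, 1, 5
Rank hardness: 4, 5, 2, 3, 6, 1
d = rank(carbon) − rank(hardness): 2, -2, 0, 1, -5, 4; Σd² = 50
ρ = 1 − 6Σd² / [n(n²−1)] = 1 − 6×50 / (6×35) = 1 − 300/210 ≈ -0.4286

-0.4286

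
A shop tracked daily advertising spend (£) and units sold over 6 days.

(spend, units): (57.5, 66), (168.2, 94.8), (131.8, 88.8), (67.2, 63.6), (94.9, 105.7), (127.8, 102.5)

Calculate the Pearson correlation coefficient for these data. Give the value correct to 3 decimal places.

n = 6, Σx = 647.4, Σy = 521.4, Σx² = 78823.42, Σy² = 46952.18, Σxy = 58848.55
nΣxy − ΣxΣy = 353091.3 − 337554.36 = 15536.94
nΣx² − (Σx)² = 472940.52 − 419126.76 = 53813.76; nΣy² − (Σy)² = 281713.08 − 271857.96 = 9855.12
r = 15536.94 / √(53813.76 × 9855.12) = 15536.94 / 23029.1351 ≈ 0.675

0.675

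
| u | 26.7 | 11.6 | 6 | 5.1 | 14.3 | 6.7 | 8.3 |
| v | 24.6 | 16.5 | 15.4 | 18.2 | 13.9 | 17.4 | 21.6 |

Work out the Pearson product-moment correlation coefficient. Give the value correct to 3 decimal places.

0.556

n = 7, Σu = 78.7, Σv = 127.6, Σu² = 1227.73, Σv² = 2408.34, Σuv = 1528.07
nΣuv − ΣuΣv = 10696.49 − 10042.12 = 654.37
nΣu² − (Σu)² = 8594.11 − 6193.69 = 2400.42; nΣv² − (Σv)² = 16858.38 − 16281.76 = 576.62
r = 654.37 / √(2400.42 × 576.62) = 654.37 / 1176.4906 ≈ 0.556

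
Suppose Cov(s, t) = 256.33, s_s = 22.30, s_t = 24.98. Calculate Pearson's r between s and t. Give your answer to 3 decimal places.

r = Cov(s,t) / (s_s · s_t) = 256.33 / (22.30 × 24.98)
  = 256.33 / 557.0540 ≈ 0.460

0.460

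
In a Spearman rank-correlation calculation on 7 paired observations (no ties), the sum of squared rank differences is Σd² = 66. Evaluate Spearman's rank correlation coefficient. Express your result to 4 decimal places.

ρ = 1 − 6Σd² / [n(n²−1)] = 1 − 6×66 / (7×48)
  = 1 − 396/336 = 1 − 1.17857 ≈ -0.1786

-0.1786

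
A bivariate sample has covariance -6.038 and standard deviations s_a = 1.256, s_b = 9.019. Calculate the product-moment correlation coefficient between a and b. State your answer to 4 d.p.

-0.5330

r = Cov(a,b) / (s_a · s_b) = -6.038 / (1.256 × 9.019)
  = -6.038 / 11.3279 ≈ -0.5330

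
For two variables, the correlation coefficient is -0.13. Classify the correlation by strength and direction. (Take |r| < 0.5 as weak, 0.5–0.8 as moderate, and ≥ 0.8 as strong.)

r = -0.13 < 0 so the relationship is negative.
|r| = 0.13, which falls in the weak range.

weak negative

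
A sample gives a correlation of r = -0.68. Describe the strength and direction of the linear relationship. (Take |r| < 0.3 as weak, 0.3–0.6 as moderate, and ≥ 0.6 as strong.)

r = -0.68 < 0 so the relationship is negative.
|r| = 0.68, which falls in the strong range.

strong negative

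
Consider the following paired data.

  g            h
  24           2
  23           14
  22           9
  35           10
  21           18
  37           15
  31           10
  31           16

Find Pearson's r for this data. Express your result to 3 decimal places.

0.112

n = 8, Σg = 224, Σh = 94, Σg² = 6546, Σh² = 1286, Σgh = 2657
nΣgh − ΣgΣh = 21256 − 21056 = 200
nΣg² − (Σg)² = 52368 − 50176 = 2192; nΣh² − (Σh)² = 10288 − 8836 = 1452
r = 200 / √(2192 × 1452) = 200 / 1784.0359 ≈ 0.112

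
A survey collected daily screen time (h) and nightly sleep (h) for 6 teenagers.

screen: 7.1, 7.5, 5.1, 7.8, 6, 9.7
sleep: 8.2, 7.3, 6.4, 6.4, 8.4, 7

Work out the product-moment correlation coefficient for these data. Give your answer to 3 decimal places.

-0.118

n = 6, Σx = 43.2, Σy = 43.7, Σx² = 323.6, Σy² = 322.01, Σxy = 313.83
nΣxy − ΣxΣy = 1882.98 − 1887.84 = -4.86
nΣx² − (Σx)² = 1941.6 − 1866.24 = 75.36; nΣy² − (Σy)² = 1932.06 − 1909.69 = 22.37
r = -4.86 / √(75.36 × 22.37) = -4.86 / 41.0585 ≈ -0.118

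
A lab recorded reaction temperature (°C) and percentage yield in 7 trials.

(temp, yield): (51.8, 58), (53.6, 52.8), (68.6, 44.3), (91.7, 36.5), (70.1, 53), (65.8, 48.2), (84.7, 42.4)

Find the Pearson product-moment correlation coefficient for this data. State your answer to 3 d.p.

n = 7, Σx = 486.3, Σy = 335.2, Σx² = 35088.79, Σy² = 16376.58, Σxy = 22698.65
nΣxy − ΣxΣy = 158890.55 − 163007.76 = -4117.21
nΣx² − (Σx)² = 245621.53 − 236487.69 = 9133.84; nΣy² − (Σy)² = 114636.06 − 112359.04 = 2277.02
r = -4117.21 / √(9133.84 × 2277.02) = -4117.21 / 4560.4755 ≈ -0.903

-0.903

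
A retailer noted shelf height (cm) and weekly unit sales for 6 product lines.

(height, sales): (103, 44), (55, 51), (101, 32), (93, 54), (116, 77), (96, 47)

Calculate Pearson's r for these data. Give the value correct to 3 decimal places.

n = 6, Σx = 564, Σy = 305, Σx² = 55156, Σy² = 16615, Σxy = 29035
nΣxy − ΣxΣy = 174210 − 172020 = 2190
nΣx² − (Σx)² = 330936 − 318096 = 12840; nΣy² − (Σy)² = 99690 − 93025 = 6665
r = 2190 / √(12840 × 6665) = 2190 / 9250.8702 ≈ 0.237

0.237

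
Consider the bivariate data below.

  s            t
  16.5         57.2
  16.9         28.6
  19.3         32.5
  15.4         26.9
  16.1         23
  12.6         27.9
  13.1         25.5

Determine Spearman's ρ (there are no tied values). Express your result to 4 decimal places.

0.5714

Rank s: 5, 6, 7, 3, 4, 1, 2
Rank t: 7, 5, 6, 3, 1, 4, 2
d = rank(s) − rank(t): -2, 1, 1, 0, 3, -3, 0; Σd² = 24
ρ = 1 − 6Σd² / [n(n²−1)] = 1 − 6×24 / (7×48) = 1 − 144/336 ≈ 0.5714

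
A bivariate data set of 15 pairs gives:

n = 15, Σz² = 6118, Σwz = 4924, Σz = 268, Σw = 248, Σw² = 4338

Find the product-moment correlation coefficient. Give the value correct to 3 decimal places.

0.877

r = (nΣwz − ΣwΣz) / √[(nΣw² − (Σw)²)(nΣz² − (Σz)²)]
Numerator: 15×4924 − 248×268 = 7396
Denominator: √[(65070 − 61504)(91770 − 71824)] = √[3566 × 19946] = 8433.7083
r = 7396 / 8433.7083 ≈ 0.877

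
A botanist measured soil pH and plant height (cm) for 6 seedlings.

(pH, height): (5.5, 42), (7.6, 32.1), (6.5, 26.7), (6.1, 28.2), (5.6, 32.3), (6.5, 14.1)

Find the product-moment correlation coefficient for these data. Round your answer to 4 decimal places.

n = 6, Σx = 37.8, Σy = 175.4, Σx² = 241.08, Σy² = 5544.64, Σxy = 1093.06
nΣxy − ΣxΣy = 6558.36 − 6630.12 = -71.76
nΣx² − (Σx)² = 1446.48 − 1428.84 = 17.64; nΣy² − (Σy)² = 33267.84 − 30765.16 = 2502.68
r = -71.76 / √(17.64 × 2502.68) = -71.76 / 210.1125 ≈ -0.3415

-0.3415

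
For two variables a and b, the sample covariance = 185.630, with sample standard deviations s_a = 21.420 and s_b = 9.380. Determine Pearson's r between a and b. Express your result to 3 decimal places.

0.924

r = Cov(a,b) / (s_a · s_b) = 185.630 / (21.420 × 9.380)
  = 185.630 / 200.9196 ≈ 0.924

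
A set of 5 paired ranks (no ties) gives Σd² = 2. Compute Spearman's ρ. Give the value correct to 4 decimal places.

ρ = 1 − 6Σd² / [n(n²−1)] = 1 − 6×2 / (5×24)
  = 1 − 12/120 = 1 − 0.10000 ≈ 0.9000

0.9000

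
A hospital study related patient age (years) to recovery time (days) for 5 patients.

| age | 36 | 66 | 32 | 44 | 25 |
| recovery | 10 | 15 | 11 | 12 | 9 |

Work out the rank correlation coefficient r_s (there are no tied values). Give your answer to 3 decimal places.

0.900

Rank age: 3, 5, 2, 4, 1
Rank recovery: 2, 5, 3, 4, 1
d = rank(age) − rank(recovery): 1, 0, -1, 0, 0; Σd² = 2
ρ = 1 − 6Σd² / [n(n²−1)] = 1 − 6×2 / (5×24) = 1 − 12/120 ≈ 0.900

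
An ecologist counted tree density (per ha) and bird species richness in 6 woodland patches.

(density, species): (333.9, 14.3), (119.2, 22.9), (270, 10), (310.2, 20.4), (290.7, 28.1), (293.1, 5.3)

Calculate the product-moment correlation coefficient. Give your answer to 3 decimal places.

n = 6, Σx = 1617.1, Σy = 101, Σx² = 465235.99, Σy² = 2062.76, Σxy = 26254.63
nΣxy − ΣxΣy = 157527.78 − 163327.1 = -5799.32
nΣx² − (Σx)² = 2791415.94 − 2615012.41 = 176403.53; nΣy² − (Σy)² = 12376.56 − 10201 = 2175.56
r = -5799.32 / √(176403.53 × 2175.56) = -5799.32 / 19590.2135 ≈ -0.296

-0.296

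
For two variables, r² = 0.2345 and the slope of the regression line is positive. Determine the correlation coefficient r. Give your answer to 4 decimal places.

|r| = √0.2345 = 0.4843
The association is positive, so r = 0.4843.

0.4843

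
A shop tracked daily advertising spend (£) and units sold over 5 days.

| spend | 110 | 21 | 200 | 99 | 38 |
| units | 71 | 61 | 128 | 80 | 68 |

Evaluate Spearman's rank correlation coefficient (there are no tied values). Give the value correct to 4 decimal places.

0.9000

Rank spend: 4, 1, 5, 3, 2
Rank units: 3, 1, 5, 4, 2
d = rank(spend) − rank(units): 1, 0, 0, -1, 0; Σd² = 2
ρ = 1 − 6Σd² / [n(n²−1)] = 1 − 6×2 / (5×24) = 1 − 12/120 ≈ 0.9000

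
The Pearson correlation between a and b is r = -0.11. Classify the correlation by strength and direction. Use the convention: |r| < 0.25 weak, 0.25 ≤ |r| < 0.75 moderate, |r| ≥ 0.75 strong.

weak negative

r = -0.11 < 0 so the relationship is negative.
|r| = 0.11, which falls in the weak range.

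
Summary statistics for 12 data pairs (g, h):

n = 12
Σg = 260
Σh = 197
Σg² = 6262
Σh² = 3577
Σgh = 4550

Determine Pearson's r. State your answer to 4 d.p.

r = (nΣgh − ΣgΣh) / √[(nΣg² − (Σg)²)(nΣh² − (Σh)²)]
Numerator: 12×4550 − 260×197 = 3380
Denominator: √[(75144 − 67600)(42924 − 38809)] = √[7544 × 4115] = 5571.6748
r = 3380 / 5571.6748 ≈ 0.6066

0.6066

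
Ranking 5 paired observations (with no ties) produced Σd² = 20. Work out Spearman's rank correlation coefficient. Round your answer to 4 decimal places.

ρ = 1 − 6Σd² / [n(n²−1)] = 1 − 6×20 / (5×24)
  = 1 − 120/120 = 1 − 1.00000 ≈ 0.0000

0.0000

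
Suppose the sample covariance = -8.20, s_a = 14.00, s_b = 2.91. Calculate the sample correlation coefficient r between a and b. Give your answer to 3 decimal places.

-0.201

r = Cov(a,b) / (s_a · s_b) = -8.20 / (14.00 × 2.91)
  = -8.20 / 40.7400 ≈ -0.201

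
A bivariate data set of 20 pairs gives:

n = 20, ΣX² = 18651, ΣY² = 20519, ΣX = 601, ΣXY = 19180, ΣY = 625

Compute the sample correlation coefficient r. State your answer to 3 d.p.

0.522

r = (nΣXY − ΣXΣY) / √[(nΣX² − (ΣX)²)(nΣY² − (ΣY)²)]
Numerator: 20×19180 − 601×625 = 7975
Denominator: √[(373020 − 361201)(410380 − 390625)] = √[11819 × 19755] = 15280.1945
r = 7975 / 15280.1945 ≈ 0.522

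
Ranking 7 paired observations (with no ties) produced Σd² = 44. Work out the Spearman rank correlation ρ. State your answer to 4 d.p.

0.2143

ρ = 1 − 6Σd² / [n(n²−1)] = 1 − 6×44 / (7×48)
  = 1 − 264/336 = 1 − 0.78571 ≈ 0.2143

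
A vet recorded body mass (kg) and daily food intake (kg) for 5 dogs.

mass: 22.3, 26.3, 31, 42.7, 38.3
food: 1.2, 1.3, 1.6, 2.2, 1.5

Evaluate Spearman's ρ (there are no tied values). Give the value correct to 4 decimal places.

Rank mass: 1, 2, 3, 5, 4
Rank food: 1, 2, 4, 5, 3
d = rank(mass) − rank(food): 0, 0, -1, 0, 1; Σd² = 2
ρ = 1 − 6Σd² / [n(n²−1)] = 1 − 6×2 / (5×24) = 1 − 12/120 ≈ 0.9000

0.9000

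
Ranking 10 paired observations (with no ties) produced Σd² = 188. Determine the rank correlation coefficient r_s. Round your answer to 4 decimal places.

-0.1394

ρ = 1 − 6Σd² / [n(n²−1)] = 1 − 6×188 / (10×99)
  = 1 − 1128/990 = 1 − 1.13939 ≈ -0.1394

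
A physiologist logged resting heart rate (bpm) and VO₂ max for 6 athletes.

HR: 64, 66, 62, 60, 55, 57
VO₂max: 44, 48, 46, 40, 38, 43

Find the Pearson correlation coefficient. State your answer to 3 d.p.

n = 6, Σx = 364, Σy = 259, Σx² = 22170, Σy² = 11249, Σxy = 15777
nΣxy − ΣxΣy = 94662 − 94276 = 386
nΣx² − (Σx)² = 133020 − 132496 = 524; nΣy² − (Σy)² = 67494 − 67081 = 413
r = 386 / √(524 × 413) = 386 / 465.2010 ≈ 0.830

0.830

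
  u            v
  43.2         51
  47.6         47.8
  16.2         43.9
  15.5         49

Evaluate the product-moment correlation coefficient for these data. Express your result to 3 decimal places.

0.509

n = 4, Σu = 122.5, Σv = 191.7, Σu² = 4634.69, Σv² = 9214.05, Σuv = 5949.16
nΣuv − ΣuΣv = 23796.64 − 23483.25 = 313.39
nΣu² − (Σu)² = 18538.76 − 15006.25 = 3532.51; nΣv² − (Σv)² = 36856.2 − 36748.89 = 107.31
r = 313.39 / √(3532.51 × 107.31) = 313.39 / 615.6896 ≈ 0.509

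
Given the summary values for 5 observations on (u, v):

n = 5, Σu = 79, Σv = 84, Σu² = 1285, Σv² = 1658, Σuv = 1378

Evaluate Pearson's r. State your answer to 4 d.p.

0.5330

r = (nΣuv − ΣuΣv) / √[(nΣu² − (Σu)²)(nΣv² − (Σv)²)]
Numerator: 5×1378 − 79×84 = 254
Denominator: √[(6425 − 6241)(8290 − 7056)] = √[184 × 1234] = 476.5039
r = 254 / 476.5039 ≈ 0.5330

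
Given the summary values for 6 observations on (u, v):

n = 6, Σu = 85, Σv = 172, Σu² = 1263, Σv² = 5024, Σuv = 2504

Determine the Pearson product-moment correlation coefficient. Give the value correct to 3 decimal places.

0.909

r = (nΣuv − ΣuΣv) / √[(nΣu² − (Σu)²)(nΣv² − (Σv)²)]
Numerator: 6×2504 − 85×172 = 404
Denominator: √[(7578 − 7225)(30144 − 29584)] = √[353 × 560] = 444.6122
r = 404 / 444.6122 ≈ 0.909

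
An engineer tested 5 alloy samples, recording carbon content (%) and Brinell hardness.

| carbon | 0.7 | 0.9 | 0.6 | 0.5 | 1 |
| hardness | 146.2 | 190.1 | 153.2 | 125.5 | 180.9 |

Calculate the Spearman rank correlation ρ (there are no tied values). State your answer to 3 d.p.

Rank carbon: 3, 4, 2, 1, 5
Rank hardness: 2, 5, 3, 1, 4
d = rank(carbon) − rank(hardness): 1, -1, -1, 0, 1; Σd² = 4
ρ = 1 − 6Σd² / [n(n²−1)] = 1 − 6×4 / (5×24) = 1 − 24/120 ≈ 0.800

0.800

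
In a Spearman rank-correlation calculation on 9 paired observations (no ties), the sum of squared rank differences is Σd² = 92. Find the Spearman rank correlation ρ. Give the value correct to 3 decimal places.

ρ = 1 − 6Σd² / [n(n²−1)] = 1 − 6×92 / (9×80)
  = 1 − 552/720 = 1 − 0.7667 ≈ 0.233

0.233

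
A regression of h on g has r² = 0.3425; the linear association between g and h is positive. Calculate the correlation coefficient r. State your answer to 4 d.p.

0.5852

|r| = √0.3425 = 0.5852
The association is positive, so r = 0.5852.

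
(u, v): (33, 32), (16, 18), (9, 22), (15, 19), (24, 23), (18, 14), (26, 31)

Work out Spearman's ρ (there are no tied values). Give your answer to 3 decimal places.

Rank u: 7, 3, 1, 2, 5, 4, 6
Rank v: 7, 2, 4, 3, 5, 1, 6
d = rank(u) − rank(v): 0, 1, -3, -1, 0, 3, 0; Σd² = 20
ρ = 1 − 6Σd² / [n(n²−1)] = 1 − 6×20 / (7×48) = 1 − 120/336 ≈ 0.643

0.643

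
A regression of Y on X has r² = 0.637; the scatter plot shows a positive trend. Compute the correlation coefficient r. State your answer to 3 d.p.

0.798

|r| = √0.637 = 0.798
The association is positive, so r = 0.798.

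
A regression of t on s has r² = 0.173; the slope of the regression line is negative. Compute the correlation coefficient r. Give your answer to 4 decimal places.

|r| = √0.173 = 0.4159
The association is negative, so r = −0.4159.

-0.4159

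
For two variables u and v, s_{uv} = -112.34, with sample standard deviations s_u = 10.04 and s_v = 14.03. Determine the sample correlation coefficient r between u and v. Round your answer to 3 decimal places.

r = Cov(u,v) / (s_u · s_v) = -112.34 / (10.04 × 14.03)
  = -112.34 / 140.8612 ≈ -0.798

-0.798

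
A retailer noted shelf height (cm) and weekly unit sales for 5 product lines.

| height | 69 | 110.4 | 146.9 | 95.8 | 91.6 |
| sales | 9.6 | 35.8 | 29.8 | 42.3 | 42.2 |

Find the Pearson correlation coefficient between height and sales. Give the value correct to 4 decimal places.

n = 5, Σx = 513.7, Σy = 159.7, Σx² = 56096.97, Σy² = 5831.97, Σxy = 16910.2
nΣxy − ΣxΣy = 84551 − 82037.89 = 2513.11
nΣx² − (Σx)² = 280484.85 − 263887.69 = 16597.16; nΣy² − (Σy)² = 29159.85 − 25504.09 = 3655.76
r = 2513.11 / √(16597.16 × 3655.76) = 2513.11 / 7789.4309 ≈ 0.3226

0.3226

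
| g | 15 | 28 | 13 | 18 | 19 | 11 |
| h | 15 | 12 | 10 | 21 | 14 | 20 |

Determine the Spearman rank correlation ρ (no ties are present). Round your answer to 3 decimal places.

Rank g: 3, 6, 2, 4, 5, 1
Rank h: 4, 2, 1, 6, 3, 5
d = rank(g) − rank(h): -1, 4, 1, -2, 2, -4; Σd² = 42
ρ = 1 − 6Σd² / [n(n²−1)] = 1 − 6×42 / (6×35) = 1 − 252/210 ≈ -0.200

-0.200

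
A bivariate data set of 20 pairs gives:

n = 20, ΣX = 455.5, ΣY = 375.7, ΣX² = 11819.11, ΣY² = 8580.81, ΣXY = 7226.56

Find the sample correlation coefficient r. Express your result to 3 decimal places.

-0.896

r = (nΣXY − ΣXΣY) / √[(nΣX² − (ΣX)²)(nΣY² − (ΣY)²)]
Numerator: 20×7226.56 − 455.5×375.7 = -26600.15
Denominator: √[(236382.2 − 207480.25)(171616.2 − 141150.49)] = √[28901.95 × 30465.71] = 29673.5307
r = -26600.15 / 29673.5307 ≈ -0.896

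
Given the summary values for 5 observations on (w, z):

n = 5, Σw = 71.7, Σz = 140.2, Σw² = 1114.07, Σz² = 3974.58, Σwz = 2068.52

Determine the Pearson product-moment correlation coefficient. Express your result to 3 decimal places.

r = (nΣwz − ΣwΣz) / √[(nΣw² − (Σw)²)(nΣz² − (Σz)²)]
Numerator: 5×2068.52 − 71.7×140.2 = 290.26
Denominator: √[(5570.35 − 5140.89)(19872.9 − 19656.04)] = √[429.46 × 216.86] = 305.1765
r = 290.26 / 305.1765 ≈ 0.951

0.951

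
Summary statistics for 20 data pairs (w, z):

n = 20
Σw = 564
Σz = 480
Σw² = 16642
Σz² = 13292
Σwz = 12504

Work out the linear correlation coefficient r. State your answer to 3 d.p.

-0.903

r = (nΣwz − ΣwΣz) / √[(nΣw² − (Σw)²)(nΣz² − (Σz)²)]
Numerator: 20×12504 − 564×480 = -20640
Denominator: √[(332840 − 318096)(265840 − 230400)] = √[14744 × 35440] = 22858.8574
r = -20640 / 22858.8574 ≈ -0.903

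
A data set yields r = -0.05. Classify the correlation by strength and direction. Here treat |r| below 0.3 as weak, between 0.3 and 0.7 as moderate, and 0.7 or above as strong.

weak negative

r = -0.05 < 0 so the relationship is negative.
|r| = 0.05, which falls in the weak range.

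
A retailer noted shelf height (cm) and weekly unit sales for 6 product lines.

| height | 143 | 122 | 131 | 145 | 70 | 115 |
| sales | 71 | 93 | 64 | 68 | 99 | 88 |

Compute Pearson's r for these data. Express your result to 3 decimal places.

-0.817

n = 6, Σx = 726, Σy = 483, Σx² = 91644, Σy² = 39955, Σxy = 56793
nΣxy − ΣxΣy = 340758 − 350658 = -9900
nΣx² − (Σx)² = 549864 − 527076 = 22788; nΣy² − (Σy)² = 239730 − 233289 = 6441
r = -9900 / √(22788 × 6441) = -9900 / 12115.1768 ≈ -0.817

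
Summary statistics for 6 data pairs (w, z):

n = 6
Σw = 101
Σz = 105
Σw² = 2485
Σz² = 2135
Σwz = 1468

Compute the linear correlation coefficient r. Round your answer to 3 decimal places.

-0.620

r = (nΣwz − ΣwΣz) / √[(nΣw² − (Σw)²)(nΣz² − (Σz)²)]
Numerator: 6×1468 − 101×105 = -1797
Denominator: √[(14910 − 10201)(12810 − 11025)] = √[4709 × 1785] = 2899.2352
r = -1797 / 2899.2352 ≈ -0.620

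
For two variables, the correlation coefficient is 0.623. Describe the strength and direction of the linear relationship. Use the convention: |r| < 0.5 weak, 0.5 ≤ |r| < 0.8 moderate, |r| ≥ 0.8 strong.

moderate positive

r = 0.623 > 0 so the relationship is positive.
|r| = 0.623, which falls in the moderate range.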